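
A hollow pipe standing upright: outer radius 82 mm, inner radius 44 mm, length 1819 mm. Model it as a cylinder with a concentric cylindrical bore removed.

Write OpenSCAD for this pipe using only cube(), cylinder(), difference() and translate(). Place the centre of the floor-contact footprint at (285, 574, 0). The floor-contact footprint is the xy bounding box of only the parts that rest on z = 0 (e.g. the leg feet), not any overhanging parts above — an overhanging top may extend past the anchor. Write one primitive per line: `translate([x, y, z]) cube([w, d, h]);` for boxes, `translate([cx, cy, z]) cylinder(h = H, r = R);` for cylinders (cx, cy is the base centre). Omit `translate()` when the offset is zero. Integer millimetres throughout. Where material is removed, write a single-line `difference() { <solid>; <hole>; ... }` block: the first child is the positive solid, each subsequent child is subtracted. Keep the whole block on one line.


difference() { translate([285, 574, 0]) cylinder(h = 1819, r = 82); translate([285, 574, 0]) cylinder(h = 1819, r = 44); }


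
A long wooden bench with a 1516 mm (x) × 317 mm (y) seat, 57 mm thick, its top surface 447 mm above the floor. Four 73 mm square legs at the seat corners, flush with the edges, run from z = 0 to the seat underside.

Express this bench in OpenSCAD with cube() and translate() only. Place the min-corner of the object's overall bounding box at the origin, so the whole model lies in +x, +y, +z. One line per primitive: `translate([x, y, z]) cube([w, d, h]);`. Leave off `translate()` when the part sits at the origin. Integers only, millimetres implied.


translate([0, 0, 390]) cube([1516, 317, 57]);
cube([73, 73, 390]);
translate([0, 244, 0]) cube([73, 73, 390]);
translate([1443, 0, 0]) cube([73, 73, 390]);
translate([1443, 244, 0]) cube([73, 73, 390]);


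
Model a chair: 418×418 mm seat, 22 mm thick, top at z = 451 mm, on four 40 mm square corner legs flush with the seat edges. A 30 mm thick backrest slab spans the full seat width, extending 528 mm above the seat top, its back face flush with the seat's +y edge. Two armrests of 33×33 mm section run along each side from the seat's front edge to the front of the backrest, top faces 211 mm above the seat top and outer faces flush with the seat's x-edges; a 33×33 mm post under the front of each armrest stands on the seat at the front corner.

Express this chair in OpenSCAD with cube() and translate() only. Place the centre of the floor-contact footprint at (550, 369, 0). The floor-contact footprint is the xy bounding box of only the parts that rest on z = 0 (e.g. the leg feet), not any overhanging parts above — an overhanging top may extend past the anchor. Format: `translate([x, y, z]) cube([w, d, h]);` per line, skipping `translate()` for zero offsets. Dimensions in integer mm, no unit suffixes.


// leg_h = 451 - 22 = 429
// arm post h = 211 - 33 = 178
translate([341, 160, 429]) cube([418, 418, 22]);
translate([341, 160, 0]) cube([40, 40, 429]);
translate([719, 160, 0]) cube([40, 40, 429]);
translate([341, 538, 0]) cube([40, 40, 429]);
translate([719, 538, 0]) cube([40, 40, 429]);
translate([341, 548, 451]) cube([418, 30, 528]);
translate([341, 160, 629]) cube([33, 388, 33]);
translate([726, 160, 629]) cube([33, 388, 33]);
translate([341, 160, 451]) cube([33, 33, 178]);
translate([726, 160, 451]) cube([33, 33, 178]);


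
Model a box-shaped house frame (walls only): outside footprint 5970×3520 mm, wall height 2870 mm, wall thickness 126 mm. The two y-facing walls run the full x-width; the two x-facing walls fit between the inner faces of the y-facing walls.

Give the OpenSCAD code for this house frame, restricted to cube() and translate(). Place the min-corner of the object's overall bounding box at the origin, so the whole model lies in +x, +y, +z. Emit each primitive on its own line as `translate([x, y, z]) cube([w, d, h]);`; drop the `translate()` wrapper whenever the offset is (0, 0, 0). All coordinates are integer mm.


cube([5970, 126, 2870]);
translate([0, 3394, 0]) cube([5970, 126, 2870]);
translate([0, 126, 0]) cube([126, 3268, 2870]);
translate([5844, 126, 0]) cube([126, 3268, 2870]);


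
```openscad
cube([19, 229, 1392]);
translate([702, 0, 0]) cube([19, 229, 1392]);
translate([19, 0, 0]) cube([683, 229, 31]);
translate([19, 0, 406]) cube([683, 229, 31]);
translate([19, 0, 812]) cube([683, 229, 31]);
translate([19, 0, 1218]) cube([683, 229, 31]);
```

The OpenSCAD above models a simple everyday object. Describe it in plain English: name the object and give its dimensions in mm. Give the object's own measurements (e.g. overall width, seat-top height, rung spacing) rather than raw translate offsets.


An open bookshelf. Two side panels, each 19 mm thick, 229 mm deep and 1392 mm tall, stand 721 mm apart (outside-to-outside). Between them sit 4 shelves, each 31 mm thick and 229 mm deep, spanning the full gap between the sides. The bottom shelf rests on the floor (its underside at z = 0) and the clear gap between one shelf's top and the next shelf's underside is 375 mm.


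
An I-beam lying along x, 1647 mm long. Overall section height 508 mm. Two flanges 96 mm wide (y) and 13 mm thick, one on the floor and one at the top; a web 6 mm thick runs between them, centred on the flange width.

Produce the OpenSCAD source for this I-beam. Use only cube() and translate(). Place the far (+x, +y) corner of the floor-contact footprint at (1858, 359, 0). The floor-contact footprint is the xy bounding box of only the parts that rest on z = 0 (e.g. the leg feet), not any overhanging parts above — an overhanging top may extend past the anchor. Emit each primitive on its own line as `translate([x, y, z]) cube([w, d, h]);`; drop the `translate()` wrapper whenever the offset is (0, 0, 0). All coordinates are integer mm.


translate([211, 263, 0]) cube([1647, 96, 13]);
translate([211, 308, 13]) cube([1647, 6, 482]);
translate([211, 263, 495]) cube([1647, 96, 13]);


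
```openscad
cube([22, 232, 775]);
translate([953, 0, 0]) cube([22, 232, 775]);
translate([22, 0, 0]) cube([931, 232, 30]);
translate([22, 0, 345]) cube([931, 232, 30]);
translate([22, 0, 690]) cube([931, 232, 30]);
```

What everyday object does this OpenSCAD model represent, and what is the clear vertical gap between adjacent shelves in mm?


A bookshelf. The clear shelf gap is 315 mm.

Two tall side panels with 3 horizontal boards between them — a bookshelf. The first two shelf undersides are at z = 0 and z = 345; with shelf thickness 30, the clear gap is 345 − 0 − 30 = 315 mm.


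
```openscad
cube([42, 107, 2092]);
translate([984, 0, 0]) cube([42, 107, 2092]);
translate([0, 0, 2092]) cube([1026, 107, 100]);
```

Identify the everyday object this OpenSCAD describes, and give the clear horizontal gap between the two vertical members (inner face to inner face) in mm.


A door frame. The clear opening width is 942 mm.

Two 2092 mm tall posts with a header on top — a door frame. The left jamb is 42 mm wide at x = 0; the right jamb starts at x = 984. The clear opening is 984 − 42 = 942 mm.


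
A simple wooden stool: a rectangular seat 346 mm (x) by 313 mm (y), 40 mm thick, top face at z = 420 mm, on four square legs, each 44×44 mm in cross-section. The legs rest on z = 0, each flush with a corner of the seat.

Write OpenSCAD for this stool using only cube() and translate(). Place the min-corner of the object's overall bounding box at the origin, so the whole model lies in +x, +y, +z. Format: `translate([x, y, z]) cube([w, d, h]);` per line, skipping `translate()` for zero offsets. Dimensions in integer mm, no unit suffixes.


// leg_h = 420 - 40 = 380
translate([0, 0, 380]) cube([346, 313, 40]);
cube([44, 44, 380]);
translate([302, 0, 0]) cube([44, 44, 380]);
translate([0, 269, 0]) cube([44, 44, 380]);
translate([302, 269, 0]) cube([44, 44, 380]);


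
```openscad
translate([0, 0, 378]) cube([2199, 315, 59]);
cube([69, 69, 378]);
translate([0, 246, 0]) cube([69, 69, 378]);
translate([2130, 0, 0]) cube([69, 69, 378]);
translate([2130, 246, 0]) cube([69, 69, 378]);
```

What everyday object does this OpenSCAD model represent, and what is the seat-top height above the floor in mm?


A bench. The seat-top height is 437 mm.

A long slab on four corner posts — a bench. The slab sits at z = 378 with thickness 59, so the top is 378 + 59 = 437 mm.


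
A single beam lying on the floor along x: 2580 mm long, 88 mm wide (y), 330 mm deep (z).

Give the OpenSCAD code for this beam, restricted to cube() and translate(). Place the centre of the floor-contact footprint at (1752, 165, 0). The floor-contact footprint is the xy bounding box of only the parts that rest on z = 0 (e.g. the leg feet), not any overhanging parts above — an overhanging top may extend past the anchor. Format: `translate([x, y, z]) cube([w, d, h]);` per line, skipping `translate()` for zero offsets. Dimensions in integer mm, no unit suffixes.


translate([462, 121, 0]) cube([2580, 88, 330]);


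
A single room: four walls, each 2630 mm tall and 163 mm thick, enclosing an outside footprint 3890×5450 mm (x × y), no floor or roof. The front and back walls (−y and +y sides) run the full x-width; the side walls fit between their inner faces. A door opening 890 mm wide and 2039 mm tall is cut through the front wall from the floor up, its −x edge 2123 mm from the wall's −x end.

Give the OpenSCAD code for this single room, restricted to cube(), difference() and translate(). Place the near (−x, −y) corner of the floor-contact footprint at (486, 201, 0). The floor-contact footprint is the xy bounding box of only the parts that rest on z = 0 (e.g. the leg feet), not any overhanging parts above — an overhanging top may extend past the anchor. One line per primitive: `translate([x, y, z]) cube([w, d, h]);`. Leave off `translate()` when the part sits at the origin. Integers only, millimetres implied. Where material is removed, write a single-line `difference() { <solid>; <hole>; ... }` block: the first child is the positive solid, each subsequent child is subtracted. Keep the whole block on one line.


difference() { translate([486, 201, 0]) cube([3890, 163, 2630]); translate([2609, 201, 0]) cube([890, 163, 2039]); }
translate([486, 5488, 0]) cube([3890, 163, 2630]);
translate([486, 364, 0]) cube([163, 5124, 2630]);
translate([4213, 364, 0]) cube([163, 5124, 2630]);


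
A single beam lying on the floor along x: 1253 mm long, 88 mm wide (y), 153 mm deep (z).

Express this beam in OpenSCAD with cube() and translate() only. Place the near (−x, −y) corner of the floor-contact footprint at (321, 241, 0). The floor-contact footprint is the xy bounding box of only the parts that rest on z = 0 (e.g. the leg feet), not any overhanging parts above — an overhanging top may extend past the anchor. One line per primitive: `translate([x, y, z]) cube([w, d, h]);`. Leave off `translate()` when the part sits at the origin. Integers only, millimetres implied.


translate([321, 241, 0]) cube([1253, 88, 153]);


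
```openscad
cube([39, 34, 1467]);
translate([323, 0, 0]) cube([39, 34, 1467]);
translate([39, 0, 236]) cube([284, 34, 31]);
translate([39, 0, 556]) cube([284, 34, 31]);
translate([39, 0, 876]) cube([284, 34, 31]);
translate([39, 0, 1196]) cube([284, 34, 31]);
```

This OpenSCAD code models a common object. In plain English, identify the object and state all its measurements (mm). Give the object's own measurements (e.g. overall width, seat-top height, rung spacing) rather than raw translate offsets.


A straight ladder. Two 39×34 mm vertical rails, 1467 mm tall, stand 362 mm apart (outside-to-outside) with their front faces coplanar on the −y side. 4 rungs, each 34 mm deep and 31 mm tall, span between the inner faces of the rails, front faces flush with the rails. The lowest rung's underside is at z = 236 mm and rungs are spaced 320 mm apart (underside to underside).


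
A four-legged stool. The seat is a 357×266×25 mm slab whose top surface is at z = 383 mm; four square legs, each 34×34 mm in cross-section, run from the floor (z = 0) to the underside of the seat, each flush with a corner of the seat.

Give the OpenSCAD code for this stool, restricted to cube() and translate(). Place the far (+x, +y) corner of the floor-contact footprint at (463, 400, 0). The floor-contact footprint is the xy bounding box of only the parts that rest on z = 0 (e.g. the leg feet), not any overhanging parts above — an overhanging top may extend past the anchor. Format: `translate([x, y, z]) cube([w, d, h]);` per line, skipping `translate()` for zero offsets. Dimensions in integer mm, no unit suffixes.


translate([106, 134, 358]) cube([357, 266, 25]);
translate([106, 134, 0]) cube([34, 34, 358]);
translate([429, 134, 0]) cube([34, 34, 358]);
translate([106, 366, 0]) cube([34, 34, 358]);
translate([429, 366, 0]) cube([34, 34, 358]);


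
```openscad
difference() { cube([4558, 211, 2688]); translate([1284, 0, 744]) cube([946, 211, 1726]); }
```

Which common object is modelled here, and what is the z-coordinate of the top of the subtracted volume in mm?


A wall with a window opening. The window head height is 2470 mm.

A wall with a rectangular opening subtracted — a window. Sill at z = 744, opening 1726 mm tall, so the head is at 744 + 1726 = 2470 mm.


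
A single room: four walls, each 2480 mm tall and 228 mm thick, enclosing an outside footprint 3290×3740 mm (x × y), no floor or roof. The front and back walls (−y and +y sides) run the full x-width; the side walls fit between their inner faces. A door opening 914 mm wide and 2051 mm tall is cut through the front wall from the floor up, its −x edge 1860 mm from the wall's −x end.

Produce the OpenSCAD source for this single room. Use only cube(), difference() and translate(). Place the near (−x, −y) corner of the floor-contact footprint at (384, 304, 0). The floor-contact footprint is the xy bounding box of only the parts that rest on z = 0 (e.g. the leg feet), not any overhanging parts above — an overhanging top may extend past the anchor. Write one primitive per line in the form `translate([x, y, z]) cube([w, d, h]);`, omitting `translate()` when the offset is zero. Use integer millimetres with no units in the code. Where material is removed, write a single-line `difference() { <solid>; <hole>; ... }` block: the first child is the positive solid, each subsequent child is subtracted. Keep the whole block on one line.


difference() { translate([384, 304, 0]) cube([3290, 228, 2480]); translate([2244, 304, 0]) cube([914, 228, 2051]); }
translate([384, 3816, 0]) cube([3290, 228, 2480]);
translate([384, 532, 0]) cube([228, 3284, 2480]);
translate([3446, 532, 0]) cube([228, 3284, 2480]);


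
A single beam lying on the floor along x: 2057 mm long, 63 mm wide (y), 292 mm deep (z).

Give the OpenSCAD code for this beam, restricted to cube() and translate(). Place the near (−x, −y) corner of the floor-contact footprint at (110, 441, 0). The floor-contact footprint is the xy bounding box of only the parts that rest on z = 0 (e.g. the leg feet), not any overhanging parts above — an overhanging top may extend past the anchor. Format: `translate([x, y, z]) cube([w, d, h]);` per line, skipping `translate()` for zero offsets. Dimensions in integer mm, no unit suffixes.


translate([110, 441, 0]) cube([2057, 63, 292]);


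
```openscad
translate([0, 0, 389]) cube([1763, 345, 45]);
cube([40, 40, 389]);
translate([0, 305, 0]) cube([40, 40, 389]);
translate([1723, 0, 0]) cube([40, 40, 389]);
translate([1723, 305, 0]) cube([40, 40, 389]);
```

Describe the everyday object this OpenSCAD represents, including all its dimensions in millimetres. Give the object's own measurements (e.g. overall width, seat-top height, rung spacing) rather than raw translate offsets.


A bench: a 1763×345 mm seat slab, 45 mm thick, top at z = 434 mm, on four 40×40 mm square legs flush with the seat corners and standing on z = 0.


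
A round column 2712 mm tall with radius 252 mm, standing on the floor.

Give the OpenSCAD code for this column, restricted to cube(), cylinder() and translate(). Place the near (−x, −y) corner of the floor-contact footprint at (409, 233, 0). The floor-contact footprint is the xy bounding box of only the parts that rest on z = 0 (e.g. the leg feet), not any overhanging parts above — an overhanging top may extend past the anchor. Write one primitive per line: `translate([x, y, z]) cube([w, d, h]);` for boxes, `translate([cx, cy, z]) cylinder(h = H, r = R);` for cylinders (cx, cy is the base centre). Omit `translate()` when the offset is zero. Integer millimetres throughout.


translate([661, 485, 0]) cylinder(h = 2712, r = 252);


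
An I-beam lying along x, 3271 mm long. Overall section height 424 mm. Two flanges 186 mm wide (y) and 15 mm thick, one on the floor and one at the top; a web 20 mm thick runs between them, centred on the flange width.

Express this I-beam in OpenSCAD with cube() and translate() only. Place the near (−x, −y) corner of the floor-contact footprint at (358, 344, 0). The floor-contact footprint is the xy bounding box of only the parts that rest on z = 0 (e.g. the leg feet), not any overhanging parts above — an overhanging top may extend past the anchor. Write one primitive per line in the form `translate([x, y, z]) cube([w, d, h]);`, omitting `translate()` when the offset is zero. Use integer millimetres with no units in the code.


translate([358, 344, 0]) cube([3271, 186, 15]);
translate([358, 427, 15]) cube([3271, 20, 394]);
translate([358, 344, 409]) cube([3271, 186, 15]);


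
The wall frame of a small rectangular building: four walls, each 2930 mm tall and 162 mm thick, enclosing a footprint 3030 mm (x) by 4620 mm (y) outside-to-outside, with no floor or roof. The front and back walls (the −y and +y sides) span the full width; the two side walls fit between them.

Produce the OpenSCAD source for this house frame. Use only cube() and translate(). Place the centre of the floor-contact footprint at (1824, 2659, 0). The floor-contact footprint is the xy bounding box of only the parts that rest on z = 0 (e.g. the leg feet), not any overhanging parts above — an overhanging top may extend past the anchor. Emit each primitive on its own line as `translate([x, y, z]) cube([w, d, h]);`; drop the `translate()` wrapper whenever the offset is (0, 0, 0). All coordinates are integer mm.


translate([309, 349, 0]) cube([3030, 162, 2930]);
translate([309, 4807, 0]) cube([3030, 162, 2930]);
translate([309, 511, 0]) cube([162, 4296, 2930]);
translate([3177, 511, 0]) cube([162, 4296, 2930]);


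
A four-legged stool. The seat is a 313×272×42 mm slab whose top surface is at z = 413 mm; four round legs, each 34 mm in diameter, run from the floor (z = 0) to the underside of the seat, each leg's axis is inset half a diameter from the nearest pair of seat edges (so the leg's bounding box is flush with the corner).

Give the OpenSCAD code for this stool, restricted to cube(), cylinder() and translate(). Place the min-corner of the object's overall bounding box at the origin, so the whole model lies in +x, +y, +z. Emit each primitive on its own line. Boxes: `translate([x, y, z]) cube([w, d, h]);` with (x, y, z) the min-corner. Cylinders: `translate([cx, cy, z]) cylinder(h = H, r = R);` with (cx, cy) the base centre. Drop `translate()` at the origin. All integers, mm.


translate([0, 0, 371]) cube([313, 272, 42]);
translate([17, 17, 0]) cylinder(h = 371, r = 17);
translate([296, 17, 0]) cylinder(h = 371, r = 17);
translate([17, 255, 0]) cylinder(h = 371, r = 17);
translate([296, 255, 0]) cylinder(h = 371, r = 17);


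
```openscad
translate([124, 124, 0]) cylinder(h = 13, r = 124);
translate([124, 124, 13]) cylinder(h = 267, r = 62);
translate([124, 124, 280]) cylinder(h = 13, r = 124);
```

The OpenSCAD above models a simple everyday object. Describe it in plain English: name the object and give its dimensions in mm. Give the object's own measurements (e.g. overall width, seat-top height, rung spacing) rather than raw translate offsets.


A spool: two coaxial disc flanges of radius 124 mm and thickness 13 mm, joined by a core cylinder of radius 62 mm and height 267 mm. The lower flange rests on z = 0 and the three cylinders share a vertical axis.


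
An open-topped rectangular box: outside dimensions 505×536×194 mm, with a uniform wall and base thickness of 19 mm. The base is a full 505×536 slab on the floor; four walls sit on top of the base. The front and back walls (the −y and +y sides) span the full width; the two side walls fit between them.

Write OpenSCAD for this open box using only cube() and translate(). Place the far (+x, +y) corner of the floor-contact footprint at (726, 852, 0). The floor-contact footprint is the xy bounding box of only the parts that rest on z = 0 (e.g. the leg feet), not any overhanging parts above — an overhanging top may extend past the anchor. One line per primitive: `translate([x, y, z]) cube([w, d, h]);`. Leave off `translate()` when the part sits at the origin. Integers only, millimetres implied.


translate([221, 316, 0]) cube([505, 536, 19]);
translate([221, 316, 19]) cube([505, 19, 175]);
translate([221, 833, 19]) cube([505, 19, 175]);
translate([221, 335, 19]) cube([19, 498, 175]);
translate([707, 335, 19]) cube([19, 498, 175]);


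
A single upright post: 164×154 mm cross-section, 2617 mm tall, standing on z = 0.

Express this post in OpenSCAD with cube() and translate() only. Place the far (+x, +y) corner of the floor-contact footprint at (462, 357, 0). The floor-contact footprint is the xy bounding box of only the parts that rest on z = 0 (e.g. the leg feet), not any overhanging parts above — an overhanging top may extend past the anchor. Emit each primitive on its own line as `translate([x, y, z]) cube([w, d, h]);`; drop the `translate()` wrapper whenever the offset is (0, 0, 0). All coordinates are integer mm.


translate([298, 203, 0]) cube([164, 154, 2617]);


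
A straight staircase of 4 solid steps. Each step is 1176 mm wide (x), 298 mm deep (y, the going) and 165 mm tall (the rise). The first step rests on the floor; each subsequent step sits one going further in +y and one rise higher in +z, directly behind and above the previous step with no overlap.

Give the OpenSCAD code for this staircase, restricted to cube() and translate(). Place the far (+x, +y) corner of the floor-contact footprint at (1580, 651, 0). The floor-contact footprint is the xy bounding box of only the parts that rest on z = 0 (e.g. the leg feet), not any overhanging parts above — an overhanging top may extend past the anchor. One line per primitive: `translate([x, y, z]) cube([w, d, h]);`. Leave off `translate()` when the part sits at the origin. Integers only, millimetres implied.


translate([404, 353, 0]) cube([1176, 298, 165]);
translate([404, 651, 165]) cube([1176, 298, 165]);
translate([404, 949, 330]) cube([1176, 298, 165]);
translate([404, 1247, 495]) cube([1176, 298, 165]);


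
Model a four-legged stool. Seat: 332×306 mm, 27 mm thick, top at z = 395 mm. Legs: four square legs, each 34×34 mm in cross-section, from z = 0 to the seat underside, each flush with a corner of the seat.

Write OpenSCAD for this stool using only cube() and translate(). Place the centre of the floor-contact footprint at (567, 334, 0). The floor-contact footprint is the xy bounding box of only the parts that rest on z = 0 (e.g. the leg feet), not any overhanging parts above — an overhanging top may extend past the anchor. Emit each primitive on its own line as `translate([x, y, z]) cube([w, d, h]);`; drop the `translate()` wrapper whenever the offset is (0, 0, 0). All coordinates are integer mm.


// leg_h = 395 - 27 = 368
translate([401, 181, 368]) cube([332, 306, 27]);
translate([401, 181, 0]) cube([34, 34, 368]);
translate([699, 181, 0]) cube([34, 34, 368]);
translate([401, 453, 0]) cube([34, 34, 368]);
translate([699, 453, 0]) cube([34, 34, 368]);


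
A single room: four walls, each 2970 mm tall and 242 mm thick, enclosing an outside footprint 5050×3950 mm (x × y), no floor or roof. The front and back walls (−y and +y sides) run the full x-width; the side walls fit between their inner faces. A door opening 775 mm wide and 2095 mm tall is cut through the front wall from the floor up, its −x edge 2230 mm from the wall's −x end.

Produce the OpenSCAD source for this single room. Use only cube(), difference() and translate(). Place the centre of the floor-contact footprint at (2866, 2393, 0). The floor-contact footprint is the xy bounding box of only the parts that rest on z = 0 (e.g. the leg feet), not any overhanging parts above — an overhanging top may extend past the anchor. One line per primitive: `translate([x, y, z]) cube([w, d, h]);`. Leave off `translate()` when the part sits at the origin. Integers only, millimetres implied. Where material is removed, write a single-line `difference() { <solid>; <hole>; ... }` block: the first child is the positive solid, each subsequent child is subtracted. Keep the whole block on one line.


difference() { translate([341, 418, 0]) cube([5050, 242, 2970]); translate([2571, 418, 0]) cube([775, 242, 2095]); }
translate([341, 4126, 0]) cube([5050, 242, 2970]);
translate([341, 660, 0]) cube([242, 3466, 2970]);
translate([5149, 660, 0]) cube([242, 3466, 2970]);


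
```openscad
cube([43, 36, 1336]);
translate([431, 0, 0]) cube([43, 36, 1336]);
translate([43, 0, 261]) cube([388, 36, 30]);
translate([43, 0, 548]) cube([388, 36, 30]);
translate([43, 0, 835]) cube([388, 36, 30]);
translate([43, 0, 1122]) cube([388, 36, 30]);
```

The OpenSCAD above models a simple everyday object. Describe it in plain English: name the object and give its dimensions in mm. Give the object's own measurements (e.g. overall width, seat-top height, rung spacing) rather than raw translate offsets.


A straight ladder. Two 43×36 mm vertical rails, 1336 mm tall, stand 474 mm apart (outside-to-outside) with their front faces coplanar on the −y side. 4 rungs, each 36 mm deep and 30 mm tall, span between the inner faces of the rails, front faces flush with the rails. The lowest rung's underside is at z = 261 mm and rungs are spaced 287 mm apart (underside to underside).


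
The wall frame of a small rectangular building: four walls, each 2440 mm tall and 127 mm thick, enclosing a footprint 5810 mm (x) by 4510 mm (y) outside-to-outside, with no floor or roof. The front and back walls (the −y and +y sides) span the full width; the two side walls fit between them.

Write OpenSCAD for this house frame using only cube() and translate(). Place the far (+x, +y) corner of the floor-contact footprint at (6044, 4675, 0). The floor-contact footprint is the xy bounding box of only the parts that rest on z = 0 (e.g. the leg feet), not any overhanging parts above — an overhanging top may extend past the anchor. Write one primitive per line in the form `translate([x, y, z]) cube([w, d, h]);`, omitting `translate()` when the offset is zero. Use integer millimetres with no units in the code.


translate([234, 165, 0]) cube([5810, 127, 2440]);
translate([234, 4548, 0]) cube([5810, 127, 2440]);
translate([234, 292, 0]) cube([127, 4256, 2440]);
translate([5917, 292, 0]) cube([127, 4256, 2440]);


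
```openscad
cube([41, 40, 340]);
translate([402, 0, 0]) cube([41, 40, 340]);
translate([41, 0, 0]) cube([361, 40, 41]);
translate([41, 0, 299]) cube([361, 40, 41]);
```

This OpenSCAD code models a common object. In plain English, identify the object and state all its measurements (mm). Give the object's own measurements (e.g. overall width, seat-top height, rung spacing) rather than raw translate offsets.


A rectangular picture frame lying in the x–z plane (depth along y). The opening is 361 mm wide (x) by 258 mm tall (z), surrounded by a border 41 mm wide on all four sides. The frame is 40 mm deep and is made of two full-height vertical stiles with two horizontal rails fitted between them.


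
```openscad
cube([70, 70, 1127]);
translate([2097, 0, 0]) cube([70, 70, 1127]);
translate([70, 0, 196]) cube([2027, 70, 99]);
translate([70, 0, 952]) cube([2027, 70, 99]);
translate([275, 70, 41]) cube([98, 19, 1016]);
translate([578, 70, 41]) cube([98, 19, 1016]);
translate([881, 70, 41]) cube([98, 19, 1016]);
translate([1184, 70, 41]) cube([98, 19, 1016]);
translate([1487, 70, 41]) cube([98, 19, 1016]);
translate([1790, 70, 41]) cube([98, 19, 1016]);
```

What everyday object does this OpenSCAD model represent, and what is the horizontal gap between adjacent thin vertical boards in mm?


A fence section. The picket gap is 205 mm.

Two posts, two rails, 6 pickets — a fence section. Span 2027 mm holds 6 pickets of 98 mm with 7 equal gaps: ⌊(2027 − 6·98) / 7⌋ = 205 mm.


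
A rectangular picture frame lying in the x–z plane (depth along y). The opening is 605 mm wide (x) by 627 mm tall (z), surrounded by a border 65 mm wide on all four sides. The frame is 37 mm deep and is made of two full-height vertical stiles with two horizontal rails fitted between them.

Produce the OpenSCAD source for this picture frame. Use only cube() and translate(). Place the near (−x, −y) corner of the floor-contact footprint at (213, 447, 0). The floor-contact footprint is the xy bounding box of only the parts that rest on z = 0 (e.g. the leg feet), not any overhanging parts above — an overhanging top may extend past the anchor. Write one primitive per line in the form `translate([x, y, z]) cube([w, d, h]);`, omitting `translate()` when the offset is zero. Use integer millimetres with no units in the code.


translate([213, 447, 0]) cube([65, 37, 757]);
translate([883, 447, 0]) cube([65, 37, 757]);
translate([278, 447, 0]) cube([605, 37, 65]);
translate([278, 447, 692]) cube([605, 37, 65]);


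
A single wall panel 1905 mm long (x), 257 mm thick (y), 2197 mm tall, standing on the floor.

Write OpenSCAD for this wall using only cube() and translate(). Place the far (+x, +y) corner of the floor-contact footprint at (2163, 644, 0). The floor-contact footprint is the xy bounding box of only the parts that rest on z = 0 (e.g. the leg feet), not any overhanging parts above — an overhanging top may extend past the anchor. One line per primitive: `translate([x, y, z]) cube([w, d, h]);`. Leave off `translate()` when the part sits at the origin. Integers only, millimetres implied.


translate([258, 387, 0]) cube([1905, 257, 2197]);


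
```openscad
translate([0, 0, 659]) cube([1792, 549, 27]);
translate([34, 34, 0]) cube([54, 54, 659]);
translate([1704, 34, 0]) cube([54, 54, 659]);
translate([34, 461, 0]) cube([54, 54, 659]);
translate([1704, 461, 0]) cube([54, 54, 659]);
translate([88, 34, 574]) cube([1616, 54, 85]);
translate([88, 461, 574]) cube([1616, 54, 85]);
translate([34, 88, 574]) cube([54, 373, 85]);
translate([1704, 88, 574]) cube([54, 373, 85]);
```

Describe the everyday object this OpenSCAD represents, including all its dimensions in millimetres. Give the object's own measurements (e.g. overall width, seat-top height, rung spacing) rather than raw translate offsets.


A rectangular dining table. The top is 1792×549×27 mm with its upper surface at z = 686 mm. It stands on four 54×54 mm square legs, each inset 34 mm from the nearest pair of top edges, running from the floor to the underside of the top. Four apron rails, 54 mm thick and 85 mm tall, run between adjacent legs with their top edges flush with the underside of the top and their outer faces flush with the legs' outer faces.


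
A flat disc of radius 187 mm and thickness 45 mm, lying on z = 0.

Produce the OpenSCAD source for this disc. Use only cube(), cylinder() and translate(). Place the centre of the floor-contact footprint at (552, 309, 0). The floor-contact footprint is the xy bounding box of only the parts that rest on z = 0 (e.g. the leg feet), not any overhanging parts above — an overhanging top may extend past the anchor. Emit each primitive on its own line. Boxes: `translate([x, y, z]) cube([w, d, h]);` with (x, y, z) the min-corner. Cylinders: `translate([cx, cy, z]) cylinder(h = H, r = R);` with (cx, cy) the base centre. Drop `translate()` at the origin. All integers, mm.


translate([552, 309, 0]) cylinder(h = 45, r = 187);


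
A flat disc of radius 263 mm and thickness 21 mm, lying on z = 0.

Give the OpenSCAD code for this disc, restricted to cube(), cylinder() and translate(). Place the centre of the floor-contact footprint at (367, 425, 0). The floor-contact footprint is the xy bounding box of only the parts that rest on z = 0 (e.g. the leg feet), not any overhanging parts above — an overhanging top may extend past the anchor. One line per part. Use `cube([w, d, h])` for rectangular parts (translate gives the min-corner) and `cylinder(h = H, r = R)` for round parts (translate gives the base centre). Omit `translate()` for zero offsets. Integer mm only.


translate([367, 425, 0]) cylinder(h = 21, r = 263);


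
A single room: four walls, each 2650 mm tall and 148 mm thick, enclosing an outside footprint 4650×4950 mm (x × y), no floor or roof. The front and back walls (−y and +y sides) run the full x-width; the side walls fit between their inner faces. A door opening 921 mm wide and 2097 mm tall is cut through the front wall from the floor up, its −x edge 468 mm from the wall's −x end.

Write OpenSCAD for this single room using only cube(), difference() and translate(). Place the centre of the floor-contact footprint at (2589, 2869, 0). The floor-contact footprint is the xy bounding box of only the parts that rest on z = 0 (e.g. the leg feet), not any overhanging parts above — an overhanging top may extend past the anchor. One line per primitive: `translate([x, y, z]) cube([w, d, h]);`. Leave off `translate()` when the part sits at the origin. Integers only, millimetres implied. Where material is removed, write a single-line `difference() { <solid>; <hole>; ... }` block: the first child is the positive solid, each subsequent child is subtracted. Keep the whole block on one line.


difference() { translate([264, 394, 0]) cube([4650, 148, 2650]); translate([732, 394, 0]) cube([921, 148, 2097]); }
translate([264, 5196, 0]) cube([4650, 148, 2650]);
translate([264, 542, 0]) cube([148, 4654, 2650]);
translate([4766, 542, 0]) cube([148, 4654, 2650]);


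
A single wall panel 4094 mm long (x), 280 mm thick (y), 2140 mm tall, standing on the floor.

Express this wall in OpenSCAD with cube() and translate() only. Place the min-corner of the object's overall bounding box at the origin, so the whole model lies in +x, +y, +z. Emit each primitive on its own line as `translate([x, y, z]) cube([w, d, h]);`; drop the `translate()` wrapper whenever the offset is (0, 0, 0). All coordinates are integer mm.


cube([4094, 280, 2140]);


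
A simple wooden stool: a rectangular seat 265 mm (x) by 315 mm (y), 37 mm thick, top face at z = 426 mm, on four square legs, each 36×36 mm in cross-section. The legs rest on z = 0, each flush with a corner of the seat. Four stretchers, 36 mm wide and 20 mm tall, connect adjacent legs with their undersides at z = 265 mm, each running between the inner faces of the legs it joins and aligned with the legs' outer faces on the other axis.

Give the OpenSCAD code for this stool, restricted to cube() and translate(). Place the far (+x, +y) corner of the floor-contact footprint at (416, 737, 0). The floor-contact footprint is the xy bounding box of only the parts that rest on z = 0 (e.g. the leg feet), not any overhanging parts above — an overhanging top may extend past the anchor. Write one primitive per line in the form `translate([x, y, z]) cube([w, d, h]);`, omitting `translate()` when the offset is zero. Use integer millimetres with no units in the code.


// leg_h = 426 - 37 = 389
// stretcher span = 265 - 2*36 = 193
translate([151, 422, 389]) cube([265, 315, 37]);
translate([151, 422, 0]) cube([36, 36, 389]);
translate([380, 422, 0]) cube([36, 36, 389]);
translate([151, 701, 0]) cube([36, 36, 389]);
translate([380, 701, 0]) cube([36, 36, 389]);
translate([187, 422, 265]) cube([193, 36, 20]);
translate([187, 701, 265]) cube([193, 36, 20]);
translate([151, 458, 265]) cube([36, 243, 20]);
translate([380, 458, 265]) cube([36, 243, 20]);


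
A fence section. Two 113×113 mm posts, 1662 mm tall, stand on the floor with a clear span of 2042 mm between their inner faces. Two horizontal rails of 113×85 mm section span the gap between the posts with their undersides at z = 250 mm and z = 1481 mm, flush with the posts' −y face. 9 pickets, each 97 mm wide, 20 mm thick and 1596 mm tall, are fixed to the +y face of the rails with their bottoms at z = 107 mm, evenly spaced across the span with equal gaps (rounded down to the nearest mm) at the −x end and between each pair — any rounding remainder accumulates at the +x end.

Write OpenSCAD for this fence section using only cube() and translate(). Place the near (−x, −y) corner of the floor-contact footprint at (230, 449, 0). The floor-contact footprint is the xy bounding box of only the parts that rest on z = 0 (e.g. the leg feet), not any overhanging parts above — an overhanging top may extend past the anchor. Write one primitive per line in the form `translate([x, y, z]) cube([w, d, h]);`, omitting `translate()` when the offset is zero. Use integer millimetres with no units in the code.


translate([230, 449, 0]) cube([113, 113, 1662]);
translate([2385, 449, 0]) cube([113, 113, 1662]);
translate([343, 449, 250]) cube([2042, 113, 85]);
translate([343, 449, 1481]) cube([2042, 113, 85]);
translate([459, 562, 107]) cube([97, 20, 1596]);
translate([672, 562, 107]) cube([97, 20, 1596]);
translate([885, 562, 107]) cube([97, 20, 1596]);
translate([1098, 562, 107]) cube([97, 20, 1596]);
translate([1311, 562, 107]) cube([97, 20, 1596]);
translate([1524, 562, 107]) cube([97, 20, 1596]);
translate([1737, 562, 107]) cube([97, 20, 1596]);
translate([1950, 562, 107]) cube([97, 20, 1596]);
translate([2163, 562, 107]) cube([97, 20, 1596]);


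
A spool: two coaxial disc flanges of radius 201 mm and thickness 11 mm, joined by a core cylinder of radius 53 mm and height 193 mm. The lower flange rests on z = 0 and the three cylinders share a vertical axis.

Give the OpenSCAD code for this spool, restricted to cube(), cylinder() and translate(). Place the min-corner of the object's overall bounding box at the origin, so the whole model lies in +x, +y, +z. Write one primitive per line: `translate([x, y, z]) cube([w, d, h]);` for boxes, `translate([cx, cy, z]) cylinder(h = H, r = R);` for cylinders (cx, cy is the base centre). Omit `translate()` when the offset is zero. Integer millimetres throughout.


translate([201, 201, 0]) cylinder(h = 11, r = 201);
translate([201, 201, 11]) cylinder(h = 193, r = 53);
translate([201, 201, 204]) cylinder(h = 11, r = 201);


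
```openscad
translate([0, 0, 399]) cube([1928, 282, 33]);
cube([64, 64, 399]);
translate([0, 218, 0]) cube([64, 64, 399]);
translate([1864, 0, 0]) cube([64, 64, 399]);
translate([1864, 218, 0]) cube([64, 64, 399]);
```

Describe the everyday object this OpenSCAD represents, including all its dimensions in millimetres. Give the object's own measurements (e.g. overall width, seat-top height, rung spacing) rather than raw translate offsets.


A bench: a 1928×282 mm seat slab, 33 mm thick, top at z = 432 mm, on four 64×64 mm square legs flush with the seat corners and standing on z = 0.


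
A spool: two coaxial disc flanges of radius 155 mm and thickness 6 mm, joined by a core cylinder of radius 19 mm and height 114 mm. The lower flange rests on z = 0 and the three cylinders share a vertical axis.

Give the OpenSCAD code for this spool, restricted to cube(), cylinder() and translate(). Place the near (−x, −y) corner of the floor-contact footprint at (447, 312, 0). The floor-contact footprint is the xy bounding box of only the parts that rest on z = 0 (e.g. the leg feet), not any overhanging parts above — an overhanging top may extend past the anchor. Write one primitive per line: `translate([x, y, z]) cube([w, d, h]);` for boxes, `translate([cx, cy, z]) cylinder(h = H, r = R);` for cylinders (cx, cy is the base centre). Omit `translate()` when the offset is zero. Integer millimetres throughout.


translate([602, 467, 0]) cylinder(h = 6, r = 155);
translate([602, 467, 6]) cylinder(h = 114, r = 19);
translate([602, 467, 120]) cylinder(h = 6, r = 155);
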